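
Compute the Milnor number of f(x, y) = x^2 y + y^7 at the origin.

The Hessian of f at 0 has rank 0. Corank 2; j^3 = x^2*y has shape L^2 M (L != M), so D-series; mu = 8 gives D_8.

8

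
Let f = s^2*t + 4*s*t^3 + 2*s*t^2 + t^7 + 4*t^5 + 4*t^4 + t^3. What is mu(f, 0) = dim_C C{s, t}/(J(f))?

The Hessian of f at 0 has rank 0. Corank 2; j^3 = t*(s + t)^2 has shape L^2 M (L != M), so D-series; mu = 8 gives D_8.

8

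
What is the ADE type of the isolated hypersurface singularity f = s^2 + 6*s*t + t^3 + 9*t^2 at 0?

A2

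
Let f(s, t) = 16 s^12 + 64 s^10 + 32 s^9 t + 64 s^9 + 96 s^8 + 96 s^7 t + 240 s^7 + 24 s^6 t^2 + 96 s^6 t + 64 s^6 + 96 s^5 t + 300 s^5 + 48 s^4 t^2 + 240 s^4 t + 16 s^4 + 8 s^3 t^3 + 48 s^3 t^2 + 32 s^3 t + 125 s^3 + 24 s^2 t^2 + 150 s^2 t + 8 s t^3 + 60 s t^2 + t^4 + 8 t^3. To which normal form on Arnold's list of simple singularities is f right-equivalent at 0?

E6

The Hessian of f at 0 is [[0, 0], [0, 0]] with rank 0, so corank 2. A Groebner basis of the Jacobian ideal J(f) in C{s,t} is {t^4, s*t^2 + 13*t^3/30, s^2 + 4*s*t/5 + 4*t^2/25}; counting standard monomials gives mu = 6. Corank 2; j^3 = (5*s + 2*t)^3 is a perfect cube, so E-series; the 4-jet and mu = 6 give E_6.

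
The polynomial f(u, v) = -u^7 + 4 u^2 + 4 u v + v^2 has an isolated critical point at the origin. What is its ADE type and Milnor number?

Type A6, Milnor number mu = 6.

The Hessian of f at 0 has rank 1. Corank 1: A-series; mu = 6 gives A_6.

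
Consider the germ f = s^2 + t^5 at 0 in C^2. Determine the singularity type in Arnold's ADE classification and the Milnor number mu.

The Hessian of f at 0 has rank 1. Corank 1: A-series; mu = 4 gives A_4.

Type A_{4}, Milnor number mu = 4.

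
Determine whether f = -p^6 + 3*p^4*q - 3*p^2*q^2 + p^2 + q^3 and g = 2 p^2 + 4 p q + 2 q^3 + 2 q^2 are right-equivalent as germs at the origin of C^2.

Yes.

The Hessian of f at 0 has rank 1. Corank 1: A-series; mu = 2 gives A_2. The Hessian of g at 0 has rank 1. Corank 1: A-series; mu = 2 gives A_2. Both have type A_2, hence right-equivalent.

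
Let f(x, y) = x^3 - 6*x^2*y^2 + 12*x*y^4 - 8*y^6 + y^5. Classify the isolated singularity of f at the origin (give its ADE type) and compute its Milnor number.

The Hessian of f at 0 has rank 0. Corank 2; j^3 = x^3 is a perfect cube, so E-series; the 5-jet and mu = 8 give E_8.

Type E_{8}, Milnor number mu = 8.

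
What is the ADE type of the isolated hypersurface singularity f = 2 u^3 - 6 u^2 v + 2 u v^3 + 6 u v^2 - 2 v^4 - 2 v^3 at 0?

E_7

The Hessian of f at 0 has rank 0. Corank 2; j^3 = 2*(u - v)^3 is a perfect cube, so E-series; the 4-jet and mu = 7 give E_7.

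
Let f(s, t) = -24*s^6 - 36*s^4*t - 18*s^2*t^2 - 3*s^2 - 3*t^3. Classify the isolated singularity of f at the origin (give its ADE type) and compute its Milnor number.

The Hessian of f at 0 is [[-6, 0], [0, 0]] with rank 1, so corank 1. A Groebner basis of the Jacobian ideal J(f) in C{s,t} is {t^2, s}; counting standard monomials gives mu = 2. Corank 1: A-series; mu = 2 gives A_2.

Type A_{2}, Milnor number mu = 2.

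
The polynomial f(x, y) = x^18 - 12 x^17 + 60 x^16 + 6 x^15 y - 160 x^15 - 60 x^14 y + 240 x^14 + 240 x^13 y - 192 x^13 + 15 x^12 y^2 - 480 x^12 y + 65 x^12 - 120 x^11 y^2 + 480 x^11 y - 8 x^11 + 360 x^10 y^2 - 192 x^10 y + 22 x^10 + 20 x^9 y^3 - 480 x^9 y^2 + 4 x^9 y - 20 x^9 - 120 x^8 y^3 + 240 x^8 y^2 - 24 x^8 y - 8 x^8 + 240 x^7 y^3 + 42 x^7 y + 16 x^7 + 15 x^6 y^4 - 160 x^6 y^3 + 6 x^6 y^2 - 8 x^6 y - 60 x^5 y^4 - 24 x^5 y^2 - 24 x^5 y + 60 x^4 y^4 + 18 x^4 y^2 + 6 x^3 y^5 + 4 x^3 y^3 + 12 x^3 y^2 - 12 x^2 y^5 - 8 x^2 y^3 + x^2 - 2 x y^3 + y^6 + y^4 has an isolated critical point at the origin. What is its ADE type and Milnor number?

Type A_{3}, Milnor number mu = 3.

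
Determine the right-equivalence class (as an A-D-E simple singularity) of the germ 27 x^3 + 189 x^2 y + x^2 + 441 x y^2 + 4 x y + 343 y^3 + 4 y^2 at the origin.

The Hessian of f at 0 is [[2, 4], [4, 8]] with rank 1, so corank 1. A Groebner basis of the Jacobian ideal J(f) in C{x,y} is {y^2, x + 2*y}; counting standard monomials gives mu = 2. Corank 1: A-series; mu = 2 gives A_2.

A_2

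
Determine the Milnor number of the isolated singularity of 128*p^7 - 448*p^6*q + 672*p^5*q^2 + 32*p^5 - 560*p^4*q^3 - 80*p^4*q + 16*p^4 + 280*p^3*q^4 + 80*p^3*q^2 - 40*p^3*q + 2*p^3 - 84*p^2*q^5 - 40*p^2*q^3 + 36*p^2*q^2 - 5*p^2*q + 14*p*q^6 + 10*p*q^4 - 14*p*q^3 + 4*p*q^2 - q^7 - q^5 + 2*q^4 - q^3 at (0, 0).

8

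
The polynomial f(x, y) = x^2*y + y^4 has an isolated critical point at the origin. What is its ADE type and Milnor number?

Type D_{5}, Milnor number mu = 5.

The Hessian of f at 0 has rank 0. Corank 2; j^3 = x^2*y has shape L^2 M (L != M), so D-series; mu = 5 gives D_5.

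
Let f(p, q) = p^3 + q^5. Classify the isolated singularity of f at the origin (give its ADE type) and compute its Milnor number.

Type E_{8}, Milnor number mu = 8.

The Hessian of f at 0 has rank 0. Corank 2; j^3 = p^3 is a perfect cube, so E-series; the 5-jet and mu = 8 give E_8.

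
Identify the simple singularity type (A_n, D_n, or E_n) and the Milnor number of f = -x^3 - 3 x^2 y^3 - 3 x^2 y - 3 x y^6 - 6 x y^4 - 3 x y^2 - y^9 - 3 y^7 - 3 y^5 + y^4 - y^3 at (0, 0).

Type E_6, Milnor number mu = 6.

The Hessian of f at 0 is [[0, 0], [0, 0]] with rank 0, so corank 2. A Groebner basis of the Jacobian ideal J(f) in C{x,y} is {y^3, x^2 + 2*x*y + y^2}; counting standard monomials gives mu = 6. Corank 2; j^3 = -(x + y)^3 is a perfect cube, so E-series; the 4-jet and mu = 6 give E_6.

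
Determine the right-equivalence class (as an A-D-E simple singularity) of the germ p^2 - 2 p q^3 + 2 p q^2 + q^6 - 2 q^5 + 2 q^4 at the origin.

A_{3}

The Hessian of f at 0 has rank 1. Corank 1: A-series; mu = 3 gives A_3.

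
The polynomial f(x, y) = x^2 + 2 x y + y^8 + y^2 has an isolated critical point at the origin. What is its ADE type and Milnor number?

Type A_{7}, Milnor number mu = 7.

The Hessian of f at 0 is [[2, 2], [2, 2]] with rank 1, so corank 1. A Groebner basis of the Jacobian ideal J(f) in C{x,y} is {y^7, x + y}; counting standard monomials gives mu = 7. Corank 1: A-series; mu = 7 gives A_7.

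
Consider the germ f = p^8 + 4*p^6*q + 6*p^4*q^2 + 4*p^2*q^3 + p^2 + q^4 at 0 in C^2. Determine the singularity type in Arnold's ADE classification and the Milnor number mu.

Type A3, Milnor number mu = 3.

The Hessian of f at 0 has rank 1. Corank 1: A-series; mu = 3 gives A_3.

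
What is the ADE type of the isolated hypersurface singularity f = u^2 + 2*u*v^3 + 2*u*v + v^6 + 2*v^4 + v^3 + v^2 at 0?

The Hessian of f at 0 has rank 1. Corank 1: A-series; mu = 2 gives A_2.

A_{2}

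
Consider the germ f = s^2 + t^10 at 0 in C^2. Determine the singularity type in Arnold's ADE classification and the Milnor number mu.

Type A9, Milnor number mu = 9.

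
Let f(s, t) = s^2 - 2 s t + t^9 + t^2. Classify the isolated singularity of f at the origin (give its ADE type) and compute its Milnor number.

Type A_{8}, Milnor number mu = 8.

The Hessian of f at 0 is [[2, -2], [-2, 2]] with rank 1, so corank 1. A Groebner basis of the Jacobian ideal J(f) in C{s,t} is {t^8, s - t}; counting standard monomials gives mu = 8. Corank 1: A-series; mu = 8 gives A_8.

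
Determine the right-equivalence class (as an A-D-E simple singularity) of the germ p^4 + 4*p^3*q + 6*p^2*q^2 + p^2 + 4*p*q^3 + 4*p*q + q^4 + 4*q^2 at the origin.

A_{3}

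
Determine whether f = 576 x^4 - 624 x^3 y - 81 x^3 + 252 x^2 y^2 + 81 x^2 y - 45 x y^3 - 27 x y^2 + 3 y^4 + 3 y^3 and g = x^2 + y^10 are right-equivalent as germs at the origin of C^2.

No.

The Hessian of f at 0 is [[0, 0], [0, 0]] with rank 0, so corank 2. A Groebner basis of the Jacobian ideal J(f) in C{x,y} is {19683*x^2/16 - 6561*x*y/8 + y^4 - 27*y^3/16 + 2187*y^2/16, x^3 - 189*x^2/16 + 63*x*y/8 - y^3/48 - 21*y^2/16, x^2*y - 405*x^2/16 + 135*x*y/8 - 11*y^3/144 - 45*y^2/16, -81*x^2/2 + x*y^2 + 27*x*y - 5*y^3/18 - 9*y^2/2}; counting standard monomials gives mu = 7. Corank 2; j^3 = -3*(3*x - y)^3 is a perfect cube, so E-series; the 4-jet and mu = 7 give E_7. The Hessian of g at 0 is [[2, 0], [0, 0]] with rank 1, so corank 1. A Groebner basis of the Jacobian ideal J(g) in C{x,y} is {y^9, x}; counting standard monomials gives mu = 9. Corank 1: A-series; mu = 9 gives A_9. f is E_7 but g is A_9, hence not right-equivalent.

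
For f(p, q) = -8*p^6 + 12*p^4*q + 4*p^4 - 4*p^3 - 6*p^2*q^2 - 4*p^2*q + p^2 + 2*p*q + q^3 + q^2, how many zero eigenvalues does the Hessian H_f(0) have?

The Hessian at 0 is [[2, 2], [2, 2]] of rank 1; hence corank 1.

1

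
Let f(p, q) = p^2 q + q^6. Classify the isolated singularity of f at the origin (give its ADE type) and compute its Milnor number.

Type D7, Milnor number mu = 7.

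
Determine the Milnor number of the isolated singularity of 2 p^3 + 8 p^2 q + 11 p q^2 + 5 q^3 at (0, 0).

4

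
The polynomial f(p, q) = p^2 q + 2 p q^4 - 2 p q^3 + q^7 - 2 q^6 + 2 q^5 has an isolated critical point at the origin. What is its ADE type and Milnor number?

Type D6, Milnor number mu = 6.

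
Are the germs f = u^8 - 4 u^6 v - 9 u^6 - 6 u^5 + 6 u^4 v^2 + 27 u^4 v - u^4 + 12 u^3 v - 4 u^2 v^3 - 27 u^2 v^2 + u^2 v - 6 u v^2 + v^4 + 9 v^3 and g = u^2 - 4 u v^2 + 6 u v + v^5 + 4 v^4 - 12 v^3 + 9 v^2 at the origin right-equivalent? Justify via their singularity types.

No.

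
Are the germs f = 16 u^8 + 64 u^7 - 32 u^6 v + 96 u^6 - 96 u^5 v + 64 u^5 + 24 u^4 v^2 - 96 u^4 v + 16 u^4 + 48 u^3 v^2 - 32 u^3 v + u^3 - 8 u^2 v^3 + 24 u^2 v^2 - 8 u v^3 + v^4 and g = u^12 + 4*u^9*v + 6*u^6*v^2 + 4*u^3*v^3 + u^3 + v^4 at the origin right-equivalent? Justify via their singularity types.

Yes.

The Hessian of f at 0 is [[0, 0], [0, 0]] with rank 0, so corank 2. A Groebner basis of the Jacobian ideal J(f) in C{u,v} is {v^4, u*v^2 - v^3/6, u^2}; counting standard monomials gives mu = 6. Corank 2; j^3 = u^3 is a perfect cube, so E-series; the 4-jet and mu = 6 give E_6. The Hessian of g at 0 is [[0, 0], [0, 0]] with rank 0, so corank 2. A Groebner basis of the Jacobian ideal J(g) in C{u,v} is {v^3, u^2}; counting standard monomials gives mu = 6. Corank 2; j^3 = u^3 is a perfect cube, so E-series; the 4-jet and mu = 6 give E_6. Both have type E_6, hence right-equivalent.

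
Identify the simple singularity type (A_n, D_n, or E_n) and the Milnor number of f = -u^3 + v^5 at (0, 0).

Type E_8, Milnor number mu = 8.

The Hessian of f at 0 has rank 0. Corank 2; j^3 = -u^3 is a perfect cube, so E-series; the 5-jet and mu = 8 give E_8.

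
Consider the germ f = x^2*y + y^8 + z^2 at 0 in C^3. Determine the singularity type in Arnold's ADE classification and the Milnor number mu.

Type D_{9}, Milnor number mu = 9.

The Hessian of f at 0 has rank 1. Corank 2; j^3 = x^2*y has shape L^2 M (L != M), so D-series; mu = 9 gives D_9.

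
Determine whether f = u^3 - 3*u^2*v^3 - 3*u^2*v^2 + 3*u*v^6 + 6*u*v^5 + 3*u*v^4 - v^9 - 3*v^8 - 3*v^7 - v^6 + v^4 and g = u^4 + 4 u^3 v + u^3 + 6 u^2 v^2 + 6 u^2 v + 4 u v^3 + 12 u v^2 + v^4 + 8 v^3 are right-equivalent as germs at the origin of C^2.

Yes.

The Hessian of f at 0 is [[0, 0], [0, 0]] with rank 0, so corank 2. A Groebner basis of the Jacobian ideal J(f) in C{u,v} is {u^3, u^2*v, -u^2/2 + u*v^2, v^3}; counting standard monomials gives mu = 6. Corank 2; j^3 = u^3 is a perfect cube, so E-series; the 4-jet and mu = 6 give E_6. The Hessian of g at 0 is [[0, 0], [0, 0]] with rank 0, so corank 2. A Groebner basis of the Jacobian ideal J(g) in C{u,v} is {v^4, u*v^2 + 5*v^3/3, u^2 + 4*u*v + 4*v^2}; counting standard monomials gives mu = 6. Corank 2; j^3 = (u + 2*v)^3 is a perfect cube, so E-series; the 4-jet and mu = 6 give E_6. Both have type E_6, hence right-equivalent.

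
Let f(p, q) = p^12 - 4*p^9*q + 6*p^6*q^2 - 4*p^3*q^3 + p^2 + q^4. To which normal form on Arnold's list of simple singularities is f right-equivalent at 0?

A_3

The Hessian of f at 0 has rank 1. Corank 1: A-series; mu = 3 gives A_3.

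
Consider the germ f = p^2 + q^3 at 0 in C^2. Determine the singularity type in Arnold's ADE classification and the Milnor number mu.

Type A_{2}, Milnor number mu = 2.

The Hessian of f at 0 has rank 1. Corank 1: A-series; mu = 2 gives A_2.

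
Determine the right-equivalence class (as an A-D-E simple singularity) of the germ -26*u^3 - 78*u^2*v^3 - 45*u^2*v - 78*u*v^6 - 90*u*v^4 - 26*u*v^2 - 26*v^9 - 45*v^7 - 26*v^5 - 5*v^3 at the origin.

D4

The Hessian of f at 0 has rank 0. Corank 2; j^3 = -(2*u + v)*(13*u^2 + 16*u*v + 5*v^2) splits into three distinct lines over C (the quadratic factor has nonzero discriminant), so D_4.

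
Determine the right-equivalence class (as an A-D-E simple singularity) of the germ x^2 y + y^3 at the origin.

The Hessian of f at 0 has rank 0. Corank 2; j^3 = y*(x^2 + y^2) splits into three distinct lines over C (the quadratic factor has nonzero discriminant), so D_4.

D_{4}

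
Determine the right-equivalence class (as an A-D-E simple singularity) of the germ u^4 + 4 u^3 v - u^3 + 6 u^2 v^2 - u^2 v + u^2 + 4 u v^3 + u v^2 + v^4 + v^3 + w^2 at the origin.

A2

The Hessian of f at 0 has rank 2. Corank 1: A-series; mu = 2 gives A_2.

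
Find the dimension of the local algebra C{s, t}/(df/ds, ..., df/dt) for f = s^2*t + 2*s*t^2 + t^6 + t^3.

7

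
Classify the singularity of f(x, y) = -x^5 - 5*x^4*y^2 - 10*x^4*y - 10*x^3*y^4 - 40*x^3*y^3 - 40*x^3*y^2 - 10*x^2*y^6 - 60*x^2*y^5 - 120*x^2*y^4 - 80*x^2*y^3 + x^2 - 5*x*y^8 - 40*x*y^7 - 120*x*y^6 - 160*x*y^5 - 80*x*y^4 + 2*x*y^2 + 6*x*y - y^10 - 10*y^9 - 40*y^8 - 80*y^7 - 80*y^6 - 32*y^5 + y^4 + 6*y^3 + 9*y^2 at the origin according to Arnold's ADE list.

A_4

The Hessian of f at 0 has rank 1. Corank 1: A-series; mu = 4 gives A_4.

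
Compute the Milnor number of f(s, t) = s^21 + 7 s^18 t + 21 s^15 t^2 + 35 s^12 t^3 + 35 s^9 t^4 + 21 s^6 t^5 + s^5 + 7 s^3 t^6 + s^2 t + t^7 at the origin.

The Hessian of f at 0 is [[0, 0], [0, 0]] with rank 0, so corank 2. A Groebner basis of the Jacobian ideal J(f) in C{s,t} is {s^2/7 + t^6, s^3, s*t}; counting standard monomials gives mu = 8. Corank 2; j^3 = s^2*t has shape L^2 M (L != M), so D-series; mu = 8 gives D_8.

8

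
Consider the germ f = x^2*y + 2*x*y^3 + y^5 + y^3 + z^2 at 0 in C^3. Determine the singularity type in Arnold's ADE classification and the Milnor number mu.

Type D_4, Milnor number mu = 4.

The Hessian of f at 0 is [[0, 0, 0], [0, 0, 0], [0, 0, 2]] with rank 1, so corank 2. A Groebner basis of the Jacobian ideal J(f) in C{x,y,z} is {y^3, x^2 + 3*y^2, x*y, z}; counting standard monomials gives mu = 4. Corank 2; j^3 = y*(x^2 + y^2) splits into three distinct lines over C (the quadratic factor has nonzero discriminant), so D_4.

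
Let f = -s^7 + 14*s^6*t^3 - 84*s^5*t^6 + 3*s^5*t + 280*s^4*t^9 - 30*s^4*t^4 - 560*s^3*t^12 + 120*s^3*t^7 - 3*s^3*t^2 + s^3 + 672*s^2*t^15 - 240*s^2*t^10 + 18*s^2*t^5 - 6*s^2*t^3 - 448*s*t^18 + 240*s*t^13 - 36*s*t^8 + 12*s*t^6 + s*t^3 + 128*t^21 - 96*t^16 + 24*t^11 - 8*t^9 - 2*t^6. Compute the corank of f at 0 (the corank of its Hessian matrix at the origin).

2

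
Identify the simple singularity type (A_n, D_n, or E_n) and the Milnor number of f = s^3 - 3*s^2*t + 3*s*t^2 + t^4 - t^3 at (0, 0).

The Hessian of f at 0 is [[0, 0], [0, 0]] with rank 0, so corank 2. A Groebner basis of the Jacobian ideal J(f) in C{s,t} is {t^3, s^2 - 2*s*t + t^2}; counting standard monomials gives mu = 6. Corank 2; j^3 = (s - t)^3 is a perfect cube, so E-series; the 4-jet and mu = 6 give E_6.

Type E_{6}, Milnor number mu = 6.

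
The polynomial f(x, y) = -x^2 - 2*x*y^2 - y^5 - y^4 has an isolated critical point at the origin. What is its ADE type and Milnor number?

Type A_{4}, Milnor number mu = 4.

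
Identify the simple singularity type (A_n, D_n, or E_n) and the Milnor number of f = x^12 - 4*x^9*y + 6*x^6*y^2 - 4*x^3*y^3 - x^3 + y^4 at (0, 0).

Type E_{6}, Milnor number mu = 6.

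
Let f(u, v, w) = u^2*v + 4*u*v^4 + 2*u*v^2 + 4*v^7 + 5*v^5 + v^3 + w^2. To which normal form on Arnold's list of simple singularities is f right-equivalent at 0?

D6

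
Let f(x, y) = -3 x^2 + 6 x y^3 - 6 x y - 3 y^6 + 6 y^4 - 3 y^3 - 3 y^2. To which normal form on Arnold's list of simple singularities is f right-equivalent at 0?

A_{2}

The Hessian of f at 0 is [[-6, -6], [-6, -6]] with rank 1, so corank 1. A Groebner basis of the Jacobian ideal J(f) in C{x,y} is {y^2, x + y}; counting standard monomials gives mu = 2. Corank 1: A-series; mu = 2 gives A_2.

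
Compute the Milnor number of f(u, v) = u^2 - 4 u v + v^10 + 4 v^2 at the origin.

9

The Hessian of f at 0 has rank 1. Corank 1: A-series; mu = 9 gives A_9.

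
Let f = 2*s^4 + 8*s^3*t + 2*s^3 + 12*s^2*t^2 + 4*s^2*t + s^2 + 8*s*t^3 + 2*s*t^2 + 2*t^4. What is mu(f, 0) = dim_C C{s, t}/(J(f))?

The Hessian of f at 0 has rank 1. Corank 1: A-series; mu = 3 gives A_3.

3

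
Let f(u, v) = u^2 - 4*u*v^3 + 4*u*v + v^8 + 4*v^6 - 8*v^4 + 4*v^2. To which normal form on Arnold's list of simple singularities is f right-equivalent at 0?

A_{7}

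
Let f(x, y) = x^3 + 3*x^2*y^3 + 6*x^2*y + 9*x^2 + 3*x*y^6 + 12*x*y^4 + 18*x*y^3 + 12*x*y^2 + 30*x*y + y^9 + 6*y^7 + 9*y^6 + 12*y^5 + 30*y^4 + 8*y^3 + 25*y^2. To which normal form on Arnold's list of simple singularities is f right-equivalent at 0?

A_2

The Hessian of f at 0 has rank 1. Corank 1: A-series; mu = 2 gives A_2.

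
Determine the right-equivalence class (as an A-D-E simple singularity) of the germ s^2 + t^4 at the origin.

The Hessian of f at 0 has rank 1. Corank 1: A-series; mu = 3 gives A_3.

A_3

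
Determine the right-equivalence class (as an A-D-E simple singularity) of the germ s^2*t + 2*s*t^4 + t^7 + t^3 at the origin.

The Hessian of f at 0 has rank 0. Corank 2; j^3 = t*(s^2 + t^2) splits into three distinct lines over C (the quadratic factor has nonzero discriminant), so D_4.

D_{4}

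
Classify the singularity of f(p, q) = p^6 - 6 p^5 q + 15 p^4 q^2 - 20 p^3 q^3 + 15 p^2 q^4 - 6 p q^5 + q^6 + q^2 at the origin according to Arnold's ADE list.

The Hessian of f at 0 has rank 1. Corank 1: A-series; mu = 5 gives A_5.

A5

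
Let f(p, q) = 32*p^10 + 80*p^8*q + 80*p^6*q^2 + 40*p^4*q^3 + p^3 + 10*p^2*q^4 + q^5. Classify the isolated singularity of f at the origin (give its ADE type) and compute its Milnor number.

Type E_8, Milnor number mu = 8.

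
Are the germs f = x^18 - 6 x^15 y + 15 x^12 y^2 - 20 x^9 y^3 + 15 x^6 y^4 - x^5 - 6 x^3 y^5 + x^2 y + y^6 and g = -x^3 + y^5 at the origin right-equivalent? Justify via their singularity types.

The Hessian of f at 0 has rank 0. Corank 2; j^3 = x^2*y has shape L^2 M (L != M), so D-series; mu = 7 gives D_7. The Hessian of g at 0 has rank 0. Corank 2; j^3 = -x^3 is a perfect cube, so E-series; the 5-jet and mu = 8 give E_8. f is D_7 but g is E_8, hence not right-equivalent.

No.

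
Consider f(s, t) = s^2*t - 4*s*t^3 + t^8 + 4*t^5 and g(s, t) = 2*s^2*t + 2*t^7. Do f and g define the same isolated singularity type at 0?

No.

The Hessian of f at 0 has rank 0. Corank 2; j^3 = s^2*t has shape L^2 M (L != M), so D-series; mu = 9 gives D_9. The Hessian of g at 0 has rank 0. Corank 2; j^3 = 2*s^2*t has shape L^2 M (L != M), so D-series; mu = 8 gives D_8. f is D_9 but g is D_8, hence not right-equivalent.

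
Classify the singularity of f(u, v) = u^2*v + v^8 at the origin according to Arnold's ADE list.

D_9

The Hessian of f at 0 is [[0, 0], [0, 0]] with rank 0, so corank 2. A Groebner basis of the Jacobian ideal J(f) in C{u,v} is {u^2/8 + v^7, u^3, u*v}; counting standard monomials gives mu = 9. Corank 2; j^3 = u^2*v has shape L^2 M (L != M), so D-series; mu = 9 gives D_9.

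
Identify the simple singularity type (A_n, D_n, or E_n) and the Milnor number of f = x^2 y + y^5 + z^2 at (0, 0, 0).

Type D6, Milnor number mu = 6.

The Hessian of f at 0 has rank 1. Corank 2; j^3 = x^2*y has shape L^2 M (L != M), so D-series; mu = 6 gives D_6.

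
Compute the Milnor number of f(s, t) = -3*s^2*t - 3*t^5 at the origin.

6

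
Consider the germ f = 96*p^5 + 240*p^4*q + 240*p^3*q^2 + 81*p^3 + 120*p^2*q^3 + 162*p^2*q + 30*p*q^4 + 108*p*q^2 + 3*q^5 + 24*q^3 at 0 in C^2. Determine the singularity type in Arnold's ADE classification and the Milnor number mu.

The Hessian of f at 0 has rank 0. Corank 2; j^3 = 3*(3*p + 2*q)^3 is a perfect cube, so E-series; the 5-jet and mu = 8 give E_8.

Type E_8, Milnor number mu = 8.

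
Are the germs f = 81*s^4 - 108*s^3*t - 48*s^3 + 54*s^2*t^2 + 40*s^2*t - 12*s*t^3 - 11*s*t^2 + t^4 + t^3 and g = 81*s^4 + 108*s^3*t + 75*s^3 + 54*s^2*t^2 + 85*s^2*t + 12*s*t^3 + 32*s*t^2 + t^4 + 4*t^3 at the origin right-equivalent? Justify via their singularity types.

Yes.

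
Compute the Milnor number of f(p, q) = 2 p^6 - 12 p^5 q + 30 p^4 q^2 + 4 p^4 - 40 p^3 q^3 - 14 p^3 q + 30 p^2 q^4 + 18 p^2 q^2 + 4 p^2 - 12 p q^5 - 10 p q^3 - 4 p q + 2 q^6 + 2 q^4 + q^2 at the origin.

The Hessian of f at 0 is [[8, -4], [-4, 2]] with rank 1, so corank 1. A Groebner basis of the Jacobian ideal J(f) in C{p,q} is {p*q^2 - 8*p + 4*q, -16*p + q^3 + 8*q, p^2 - p*q + q^2/4}; counting standard monomials gives mu = 5. Corank 1: A-series; mu = 5 gives A_5.

5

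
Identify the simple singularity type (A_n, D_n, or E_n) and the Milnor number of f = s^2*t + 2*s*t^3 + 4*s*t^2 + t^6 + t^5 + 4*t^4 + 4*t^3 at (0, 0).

Type D_{7}, Milnor number mu = 7.

The Hessian of f at 0 has rank 0. Corank 2; j^3 = t*(s + 2*t)^2 has shape L^2 M (L != M), so D-series; mu = 7 gives D_7.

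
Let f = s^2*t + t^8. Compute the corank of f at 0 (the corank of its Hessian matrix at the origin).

2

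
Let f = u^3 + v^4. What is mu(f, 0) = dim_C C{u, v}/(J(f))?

6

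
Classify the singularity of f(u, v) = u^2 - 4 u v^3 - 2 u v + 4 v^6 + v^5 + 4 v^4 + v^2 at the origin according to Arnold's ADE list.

A4

The Hessian of f at 0 is [[2, -2], [-2, 2]] with rank 1, so corank 1. A Groebner basis of the Jacobian ideal J(f) in C{u,v} is {-u/2 + v^3 + v/2, u^2 - v^2, u*v - v^2}; counting standard monomials gives mu = 4. Corank 1: A-series; mu = 4 gives A_4.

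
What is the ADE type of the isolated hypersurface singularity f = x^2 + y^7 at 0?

A_{6}

The Hessian of f at 0 has rank 1. Corank 1: A-series; mu = 6 gives A_6.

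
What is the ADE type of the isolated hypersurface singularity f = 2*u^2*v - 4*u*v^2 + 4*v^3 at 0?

D_4

The Hessian of f at 0 is [[0, 0], [0, 0]] with rank 0, so corank 2. A Groebner basis of the Jacobian ideal J(f) in C{u,v} is {v^3, u^2 + 2*v^2, u*v - v^2}; counting standard monomials gives mu = 4. Corank 2; j^3 = 2*v*(u^2 - 2*u*v + 2*v^2) splits into three distinct lines over C (the quadratic factor has nonzero discriminant), so D_4.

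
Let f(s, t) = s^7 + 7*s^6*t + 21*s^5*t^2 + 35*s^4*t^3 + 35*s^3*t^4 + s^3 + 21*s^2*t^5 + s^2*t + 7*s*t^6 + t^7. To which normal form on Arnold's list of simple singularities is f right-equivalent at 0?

D_8

The Hessian of f at 0 has rank 0. Corank 2; j^3 = s^2*(s + t) has shape L^2 M (L != M), so D-series; mu = 8 gives D_8.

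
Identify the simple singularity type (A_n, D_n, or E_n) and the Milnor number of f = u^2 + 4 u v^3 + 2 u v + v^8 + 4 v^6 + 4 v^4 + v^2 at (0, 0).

The Hessian of f at 0 is [[2, 2], [2, 2]] with rank 1, so corank 1. A Groebner basis of the Jacobian ideal J(f) in C{u,v} is {u^3 - 3*u*v^2 + u + v, u^2*v + 2*u*v^2 - u/2 - v/2, u/2 + v^3 + v/2}; counting standard monomials gives mu = 7. Corank 1: A-series; mu = 7 gives A_7.

Type A_{7}, Milnor number mu = 7.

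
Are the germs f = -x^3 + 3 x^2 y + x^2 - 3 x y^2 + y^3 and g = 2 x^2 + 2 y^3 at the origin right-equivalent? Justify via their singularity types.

Yes.

The Hessian of f at 0 has rank 1. Corank 1: A-series; mu = 2 gives A_2. The Hessian of g at 0 has rank 1. Corank 1: A-series; mu = 2 gives A_2. Both have type A_2, hence right-equivalent.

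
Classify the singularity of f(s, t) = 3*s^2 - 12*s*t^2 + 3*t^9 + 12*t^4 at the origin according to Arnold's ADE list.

A_8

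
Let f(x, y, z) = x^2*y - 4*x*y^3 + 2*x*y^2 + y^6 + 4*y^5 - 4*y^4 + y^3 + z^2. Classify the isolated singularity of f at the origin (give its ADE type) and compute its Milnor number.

Type D7, Milnor number mu = 7.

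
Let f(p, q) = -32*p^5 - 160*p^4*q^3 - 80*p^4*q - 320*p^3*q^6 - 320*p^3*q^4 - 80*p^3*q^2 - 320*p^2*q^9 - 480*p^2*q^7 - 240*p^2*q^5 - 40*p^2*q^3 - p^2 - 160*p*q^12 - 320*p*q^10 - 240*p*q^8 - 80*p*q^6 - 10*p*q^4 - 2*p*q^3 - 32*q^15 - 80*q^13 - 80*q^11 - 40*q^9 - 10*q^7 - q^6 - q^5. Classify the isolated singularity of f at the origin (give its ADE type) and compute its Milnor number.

The Hessian of f at 0 has rank 1. Corank 1: A-series; mu = 4 gives A_4.

Type A_4, Milnor number mu = 4.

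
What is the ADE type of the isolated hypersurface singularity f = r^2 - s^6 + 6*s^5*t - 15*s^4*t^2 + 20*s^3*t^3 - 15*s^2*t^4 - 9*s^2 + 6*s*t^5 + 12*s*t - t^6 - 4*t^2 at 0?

A_{5}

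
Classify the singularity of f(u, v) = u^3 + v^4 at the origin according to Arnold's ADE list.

The Hessian of f at 0 has rank 0. Corank 2; j^3 = u^3 is a perfect cube, so E-series; the 4-jet and mu = 6 give E_6.

E6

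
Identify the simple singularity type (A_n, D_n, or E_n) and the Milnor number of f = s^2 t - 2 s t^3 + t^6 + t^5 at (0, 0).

Type D7, Milnor number mu = 7.

The Hessian of f at 0 has rank 0. Corank 2; j^3 = s^2*t has shape L^2 M (L != M), so D-series; mu = 7 gives D_7.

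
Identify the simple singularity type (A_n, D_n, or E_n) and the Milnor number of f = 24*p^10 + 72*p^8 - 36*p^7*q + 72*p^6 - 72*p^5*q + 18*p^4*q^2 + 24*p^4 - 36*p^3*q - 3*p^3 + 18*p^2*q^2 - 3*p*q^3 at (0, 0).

Type E_{7}, Milnor number mu = 7.

The Hessian of f at 0 has rank 0. Corank 2; j^3 = -3*p^3 is a perfect cube, so E-series; the 4-jet and mu = 7 give E_7.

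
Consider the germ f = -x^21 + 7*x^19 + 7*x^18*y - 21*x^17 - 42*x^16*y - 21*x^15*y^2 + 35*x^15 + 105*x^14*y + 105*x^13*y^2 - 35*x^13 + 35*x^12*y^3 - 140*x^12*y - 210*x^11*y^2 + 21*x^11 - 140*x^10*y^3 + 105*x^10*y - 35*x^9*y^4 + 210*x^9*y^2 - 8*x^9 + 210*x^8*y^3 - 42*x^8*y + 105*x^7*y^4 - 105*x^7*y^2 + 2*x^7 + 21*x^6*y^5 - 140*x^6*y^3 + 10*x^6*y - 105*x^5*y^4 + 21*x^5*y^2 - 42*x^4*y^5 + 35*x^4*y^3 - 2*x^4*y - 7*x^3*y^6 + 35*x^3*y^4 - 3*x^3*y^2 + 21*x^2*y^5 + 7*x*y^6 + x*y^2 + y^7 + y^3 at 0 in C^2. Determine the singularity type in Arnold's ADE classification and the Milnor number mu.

The Hessian of f at 0 is [[0, 0], [0, 0]] with rank 0, so corank 2. A Groebner basis of the Jacobian ideal J(f) in C{x,y} is {x^4 - x*y - 7*y^2/6, x^3*y + y^2/6, x*y^2, y^3}; counting standard monomials gives mu = 8. Corank 2; j^3 = y^2*(x + y) has shape L^2 M (L != M), so D-series; mu = 8 gives D_8.

Type D8, Milnor number mu = 8.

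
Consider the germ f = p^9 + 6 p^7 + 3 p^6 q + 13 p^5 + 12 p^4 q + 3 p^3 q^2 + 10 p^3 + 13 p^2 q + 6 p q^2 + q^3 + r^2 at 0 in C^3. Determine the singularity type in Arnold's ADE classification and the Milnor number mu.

Type D_{4}, Milnor number mu = 4.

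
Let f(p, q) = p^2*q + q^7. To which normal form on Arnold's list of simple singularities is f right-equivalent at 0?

The Hessian of f at 0 has rank 0. Corank 2; j^3 = p^2*q has shape L^2 M (L != M), so D-series; mu = 8 gives D_8.

D8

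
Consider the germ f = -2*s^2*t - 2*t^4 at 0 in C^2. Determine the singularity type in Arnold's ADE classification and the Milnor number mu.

Type D_{5}, Milnor number mu = 5.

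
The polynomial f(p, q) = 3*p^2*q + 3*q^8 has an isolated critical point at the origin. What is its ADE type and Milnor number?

The Hessian of f at 0 is [[0, 0], [0, 0]] with rank 0, so corank 2. A Groebner basis of the Jacobian ideal J(f) in C{p,q} is {p^2/8 + q^7, p^3, p*q}; counting standard monomials gives mu = 9. Corank 2; j^3 = 3*p^2*q has shape L^2 M (L != M), so D-series; mu = 9 gives D_9.

Type D9, Milnor number mu = 9.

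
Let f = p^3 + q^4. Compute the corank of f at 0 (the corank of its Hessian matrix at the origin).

2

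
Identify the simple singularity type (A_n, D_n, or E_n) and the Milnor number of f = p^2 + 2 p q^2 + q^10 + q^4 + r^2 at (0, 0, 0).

The Hessian of f at 0 has rank 2. Corank 1: A-series; mu = 9 gives A_9.

Type A_9, Milnor number mu = 9.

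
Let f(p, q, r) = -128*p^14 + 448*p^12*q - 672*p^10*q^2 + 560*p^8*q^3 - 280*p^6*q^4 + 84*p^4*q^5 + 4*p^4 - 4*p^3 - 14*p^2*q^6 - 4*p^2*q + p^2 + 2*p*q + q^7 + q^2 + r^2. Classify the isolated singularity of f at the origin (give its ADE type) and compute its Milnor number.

The Hessian of f at 0 is [[2, 2, 0], [2, 2, 0], [0, 0, 2]] with rank 2, so corank 1. A Groebner basis of the Jacobian ideal J(f) in C{p,q,r} is {7*p*q/6 + 5*p/24 + q^4 - 2*q^3/3 + 3*q^2/4 + 5*q/24, p*q^2 + 2*p*q/3 + p/12 + q^3/3 + q^2/2 + q/12, p^2 - p/2 - q/2, r}; counting standard monomials gives mu = 6. Corank 1: A-series; mu = 6 gives A_6.

Type A_6, Milnor number mu = 6.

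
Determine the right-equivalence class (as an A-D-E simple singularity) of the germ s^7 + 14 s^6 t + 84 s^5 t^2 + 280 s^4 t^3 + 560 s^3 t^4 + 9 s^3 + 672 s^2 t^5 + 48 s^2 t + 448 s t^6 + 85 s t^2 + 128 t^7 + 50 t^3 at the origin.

D_{8}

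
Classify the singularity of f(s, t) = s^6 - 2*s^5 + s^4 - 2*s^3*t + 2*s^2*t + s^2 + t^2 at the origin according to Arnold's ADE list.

A1

The Hessian of f at 0 is [[2, 0], [0, 2]] with rank 2, so corank 0. A Groebner basis of the Jacobian ideal J(f) in C{s,t} is {s, t}; counting standard monomials gives mu = 1. Corank 0: nondegenerate Morse point, so A_1.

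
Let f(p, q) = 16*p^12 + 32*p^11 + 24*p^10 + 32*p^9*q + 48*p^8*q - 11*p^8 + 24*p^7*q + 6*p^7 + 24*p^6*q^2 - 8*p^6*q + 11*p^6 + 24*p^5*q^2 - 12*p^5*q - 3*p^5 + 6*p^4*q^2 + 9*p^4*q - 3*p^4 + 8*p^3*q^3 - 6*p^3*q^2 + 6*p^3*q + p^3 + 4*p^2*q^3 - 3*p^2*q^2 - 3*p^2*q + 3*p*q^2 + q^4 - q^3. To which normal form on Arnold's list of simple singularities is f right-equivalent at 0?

E_6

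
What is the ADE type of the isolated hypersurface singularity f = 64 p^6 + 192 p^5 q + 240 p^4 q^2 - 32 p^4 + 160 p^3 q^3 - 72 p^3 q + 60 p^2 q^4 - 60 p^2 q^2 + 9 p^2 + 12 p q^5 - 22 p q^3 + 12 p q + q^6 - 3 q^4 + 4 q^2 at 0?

A_3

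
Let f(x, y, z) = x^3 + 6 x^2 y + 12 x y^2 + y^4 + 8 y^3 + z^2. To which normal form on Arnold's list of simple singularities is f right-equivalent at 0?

E6

The Hessian of f at 0 has rank 1. Corank 2; j^3 = (x + 2*y)^3 is a perfect cube, so E-series; the 4-jet and mu = 6 give E_6.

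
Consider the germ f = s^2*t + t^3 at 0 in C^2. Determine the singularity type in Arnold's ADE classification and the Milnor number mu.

The Hessian of f at 0 is [[0, 0], [0, 0]] with rank 0, so corank 2. A Groebner basis of the Jacobian ideal J(f) in C{s,t} is {t^3, s^2 + 3*t^2, s*t}; counting standard monomials gives mu = 4. Corank 2; j^3 = t*(s^2 + t^2) splits into three distinct lines over C (the quadratic factor has nonzero discriminant), so D_4.

Type D_{4}, Milnor number mu = 4.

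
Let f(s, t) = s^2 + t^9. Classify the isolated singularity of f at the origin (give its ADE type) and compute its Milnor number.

Type A_8, Milnor number mu = 8.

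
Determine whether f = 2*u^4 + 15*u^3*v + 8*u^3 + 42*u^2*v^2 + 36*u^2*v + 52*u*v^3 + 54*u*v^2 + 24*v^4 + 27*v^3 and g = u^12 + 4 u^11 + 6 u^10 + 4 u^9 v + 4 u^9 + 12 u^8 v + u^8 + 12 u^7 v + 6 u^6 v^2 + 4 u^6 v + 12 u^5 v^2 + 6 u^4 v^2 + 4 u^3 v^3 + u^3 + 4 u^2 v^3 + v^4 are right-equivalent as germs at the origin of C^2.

No.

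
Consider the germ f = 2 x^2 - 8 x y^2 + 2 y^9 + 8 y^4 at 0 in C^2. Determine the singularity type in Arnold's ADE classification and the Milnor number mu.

The Hessian of f at 0 has rank 1. Corank 1: A-series; mu = 8 gives A_8.

Type A8, Milnor number mu = 8.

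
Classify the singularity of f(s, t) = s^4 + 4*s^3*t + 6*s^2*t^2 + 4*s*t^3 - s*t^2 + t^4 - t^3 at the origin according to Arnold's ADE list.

D_{5}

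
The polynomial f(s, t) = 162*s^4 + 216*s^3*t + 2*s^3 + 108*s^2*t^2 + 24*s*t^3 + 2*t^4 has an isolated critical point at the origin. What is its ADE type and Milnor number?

Type E_6, Milnor number mu = 6.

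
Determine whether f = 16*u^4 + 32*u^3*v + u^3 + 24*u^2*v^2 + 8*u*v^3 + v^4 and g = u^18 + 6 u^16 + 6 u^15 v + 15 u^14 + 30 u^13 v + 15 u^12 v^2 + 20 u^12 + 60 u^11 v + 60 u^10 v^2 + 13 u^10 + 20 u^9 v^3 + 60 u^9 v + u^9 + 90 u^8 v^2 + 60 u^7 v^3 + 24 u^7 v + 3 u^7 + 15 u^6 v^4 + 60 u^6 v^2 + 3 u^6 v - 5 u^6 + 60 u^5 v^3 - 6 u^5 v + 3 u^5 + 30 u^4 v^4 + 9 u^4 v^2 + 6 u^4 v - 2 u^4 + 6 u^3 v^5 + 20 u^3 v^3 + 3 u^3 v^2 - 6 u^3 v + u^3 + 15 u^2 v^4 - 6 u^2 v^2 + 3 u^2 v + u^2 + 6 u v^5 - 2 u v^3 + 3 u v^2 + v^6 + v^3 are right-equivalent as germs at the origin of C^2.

No.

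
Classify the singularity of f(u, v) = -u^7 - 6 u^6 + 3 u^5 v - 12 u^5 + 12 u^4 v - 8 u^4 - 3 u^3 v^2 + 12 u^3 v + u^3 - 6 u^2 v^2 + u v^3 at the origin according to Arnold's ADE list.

E7

The Hessian of f at 0 has rank 0. Corank 2; j^3 = u^3 is a perfect cube, so E-series; the 4-jet and mu = 7 give E_7.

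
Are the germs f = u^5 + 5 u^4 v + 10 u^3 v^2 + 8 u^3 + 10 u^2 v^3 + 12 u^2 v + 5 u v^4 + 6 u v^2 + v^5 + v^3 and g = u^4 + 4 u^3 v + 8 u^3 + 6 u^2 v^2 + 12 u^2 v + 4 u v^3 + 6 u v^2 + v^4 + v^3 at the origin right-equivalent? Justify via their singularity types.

The Hessian of f at 0 is [[0, 0], [0, 0]] with rank 0, so corank 2. A Groebner basis of the Jacobian ideal J(f) in C{u,v} is {v^5, u*v^3 + 5*v^4/8, u^2 + u*v + v^2/4}; counting standard monomials gives mu = 8. Corank 2; j^3 = (2*u + v)^3 is a perfect cube, so E-series; the 5-jet and mu = 8 give E_8. The Hessian of g at 0 is [[0, 0], [0, 0]] with rank 0, so corank 2. A Groebner basis of the Jacobian ideal J(g) in C{u,v} is {v^4, u*v^2 + 2*v^3/3, u^2 + u*v + v^2/4}; counting standard monomials gives mu = 6. Corank 2; j^3 = (2*u + v)^3 is a perfect cube, so E-series; the 4-jet and mu = 6 give E_6. f is E_8 but g is E_6, hence not right-equivalent.

No.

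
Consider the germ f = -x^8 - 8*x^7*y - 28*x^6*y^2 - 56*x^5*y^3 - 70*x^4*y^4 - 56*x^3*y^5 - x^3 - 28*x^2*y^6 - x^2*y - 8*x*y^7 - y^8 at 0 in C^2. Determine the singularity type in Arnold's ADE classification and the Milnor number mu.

Type D_{9}, Milnor number mu = 9.

The Hessian of f at 0 has rank 0. Corank 2; j^3 = -x^2*(x + y) has shape L^2 M (L != M), so D-series; mu = 9 gives D_9.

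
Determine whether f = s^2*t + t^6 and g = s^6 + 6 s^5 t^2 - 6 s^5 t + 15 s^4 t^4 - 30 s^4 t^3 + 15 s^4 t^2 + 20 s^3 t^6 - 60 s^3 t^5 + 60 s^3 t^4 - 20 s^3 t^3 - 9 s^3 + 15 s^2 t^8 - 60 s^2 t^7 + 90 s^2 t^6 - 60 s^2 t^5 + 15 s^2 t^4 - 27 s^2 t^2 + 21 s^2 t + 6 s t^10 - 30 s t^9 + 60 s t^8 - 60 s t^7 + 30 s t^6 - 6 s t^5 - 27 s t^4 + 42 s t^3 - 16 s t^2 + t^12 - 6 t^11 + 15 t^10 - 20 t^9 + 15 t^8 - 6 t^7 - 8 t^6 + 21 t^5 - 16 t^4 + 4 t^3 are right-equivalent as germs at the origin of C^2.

The Hessian of f at 0 has rank 0. Corank 2; j^3 = s^2*t has shape L^2 M (L != M), so D-series; mu = 7 gives D_7. The Hessian of g at 0 has rank 0. Corank 2; j^3 = -(s - t)*(3*s - 2*t)^2 has shape L^2 M (L != M), so D-series; mu = 7 gives D_7. Both have type D_7, hence right-equivalent.

Yes.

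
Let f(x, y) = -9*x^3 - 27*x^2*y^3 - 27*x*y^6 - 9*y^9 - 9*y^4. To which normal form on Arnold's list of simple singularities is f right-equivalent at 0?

The Hessian of f at 0 has rank 0. Corank 2; j^3 = -9*x^3 is a perfect cube, so E-series; the 4-jet and mu = 6 give E_6.

E_{6}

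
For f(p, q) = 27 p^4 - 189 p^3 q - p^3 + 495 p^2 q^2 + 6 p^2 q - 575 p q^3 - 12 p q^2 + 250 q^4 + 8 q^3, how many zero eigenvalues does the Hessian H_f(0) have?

2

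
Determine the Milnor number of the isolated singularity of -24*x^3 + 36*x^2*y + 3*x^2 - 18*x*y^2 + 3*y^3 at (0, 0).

The Hessian of f at 0 has rank 1. Corank 1: A-series; mu = 2 gives A_2.

2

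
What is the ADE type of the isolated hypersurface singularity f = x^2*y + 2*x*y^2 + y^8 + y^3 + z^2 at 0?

The Hessian of f at 0 is [[0, 0, 0], [0, 0, 0], [0, 0, 2]] with rank 1, so corank 2. A Groebner basis of the Jacobian ideal J(f) in C{x,y,z} is {x^2/8 + y^7 - y^2/8, x^3 + y^3, x*y + y^2, z}; counting standard monomials gives mu = 9. Corank 2; j^3 = y*(x + y)^2 has shape L^2 M (L != M), so D-series; mu = 9 gives D_9.

D_{9}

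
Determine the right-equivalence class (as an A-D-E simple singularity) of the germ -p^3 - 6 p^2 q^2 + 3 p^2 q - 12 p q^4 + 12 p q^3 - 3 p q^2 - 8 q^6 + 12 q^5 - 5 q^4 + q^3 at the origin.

E_{6}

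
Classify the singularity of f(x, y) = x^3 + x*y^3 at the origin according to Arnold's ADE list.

The Hessian of f at 0 is [[0, 0], [0, 0]] with rank 0, so corank 2. A Groebner basis of the Jacobian ideal J(f) in C{x,y} is {x^3, x*y^2, 3*x^2 + y^3}; counting standard monomials gives mu = 7. Corank 2; j^3 = x^3 is a perfect cube, so E-series; the 4-jet and mu = 7 give E_7.

E_7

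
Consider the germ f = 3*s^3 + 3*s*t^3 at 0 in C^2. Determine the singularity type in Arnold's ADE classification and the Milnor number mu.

The Hessian of f at 0 is [[0, 0], [0, 0]] with rank 0, so corank 2. A Groebner basis of the Jacobian ideal J(f) in C{s,t} is {s^3, s*t^2, 3*s^2 + t^3}; counting standard monomials gives mu = 7. Corank 2; j^3 = 3*s^3 is a perfect cube, so E-series; the 4-jet and mu = 7 give E_7.

Type E_7, Milnor number mu = 7.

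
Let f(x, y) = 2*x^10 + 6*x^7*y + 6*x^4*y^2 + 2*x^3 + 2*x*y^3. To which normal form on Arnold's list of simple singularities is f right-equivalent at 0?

E_{7}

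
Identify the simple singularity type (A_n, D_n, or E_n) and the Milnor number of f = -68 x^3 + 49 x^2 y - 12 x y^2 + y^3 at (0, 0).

The Hessian of f at 0 has rank 0. Corank 2; j^3 = -(4*x - y)*(17*x^2 - 8*x*y + y^2) splits into three distinct lines over C (the quadratic factor has nonzero discriminant), so D_4.

Type D_4, Milnor number mu = 4.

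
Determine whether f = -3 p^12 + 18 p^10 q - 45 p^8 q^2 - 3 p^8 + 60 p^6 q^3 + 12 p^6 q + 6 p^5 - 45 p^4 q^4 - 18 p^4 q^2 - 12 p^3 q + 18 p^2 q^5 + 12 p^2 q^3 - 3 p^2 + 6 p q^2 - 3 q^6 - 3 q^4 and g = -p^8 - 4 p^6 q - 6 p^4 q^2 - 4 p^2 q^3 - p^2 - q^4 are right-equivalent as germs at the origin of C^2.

No.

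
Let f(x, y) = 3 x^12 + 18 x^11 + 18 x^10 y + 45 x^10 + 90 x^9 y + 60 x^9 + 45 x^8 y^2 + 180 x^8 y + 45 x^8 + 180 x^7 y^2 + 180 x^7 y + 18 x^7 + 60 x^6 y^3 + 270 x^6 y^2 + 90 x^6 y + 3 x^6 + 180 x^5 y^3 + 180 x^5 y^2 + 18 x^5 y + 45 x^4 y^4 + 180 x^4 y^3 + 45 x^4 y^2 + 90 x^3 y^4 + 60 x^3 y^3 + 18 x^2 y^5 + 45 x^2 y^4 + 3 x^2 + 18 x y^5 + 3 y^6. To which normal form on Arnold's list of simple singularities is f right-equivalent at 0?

A5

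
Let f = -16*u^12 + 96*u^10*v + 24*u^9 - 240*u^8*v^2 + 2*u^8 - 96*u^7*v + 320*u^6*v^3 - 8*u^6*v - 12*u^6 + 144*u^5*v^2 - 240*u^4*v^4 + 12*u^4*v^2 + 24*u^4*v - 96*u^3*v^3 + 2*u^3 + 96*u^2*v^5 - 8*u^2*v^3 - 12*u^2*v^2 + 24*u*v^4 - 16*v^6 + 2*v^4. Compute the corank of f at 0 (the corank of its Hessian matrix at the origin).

The Hessian at 0 is [[0, 0], [0, 0]] of rank 0; hence corank 2.

2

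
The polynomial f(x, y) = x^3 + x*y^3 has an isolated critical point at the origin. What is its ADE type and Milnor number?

Type E_7, Milnor number mu = 7.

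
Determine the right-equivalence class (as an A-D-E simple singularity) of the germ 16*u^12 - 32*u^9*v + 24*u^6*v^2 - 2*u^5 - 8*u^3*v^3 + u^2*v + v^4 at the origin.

D_{5}

The Hessian of f at 0 has rank 0. Corank 2; j^3 = u^2*v has shape L^2 M (L != M), so D-series; mu = 5 gives D_5.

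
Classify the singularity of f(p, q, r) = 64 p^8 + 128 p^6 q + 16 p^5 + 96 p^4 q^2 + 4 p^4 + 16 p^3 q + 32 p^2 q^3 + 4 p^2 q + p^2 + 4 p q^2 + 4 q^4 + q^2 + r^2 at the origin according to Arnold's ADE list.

A_1

The Hessian of f at 0 has rank 3. Corank 0: nondegenerate Morse point, so A_1.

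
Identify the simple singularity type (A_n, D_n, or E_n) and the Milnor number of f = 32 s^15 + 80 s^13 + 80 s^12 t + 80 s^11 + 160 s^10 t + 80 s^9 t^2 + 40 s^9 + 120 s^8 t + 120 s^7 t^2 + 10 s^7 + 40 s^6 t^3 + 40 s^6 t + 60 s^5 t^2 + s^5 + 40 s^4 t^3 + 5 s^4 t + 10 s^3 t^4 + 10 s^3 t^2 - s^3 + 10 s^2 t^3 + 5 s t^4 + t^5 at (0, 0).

Type E_{8}, Milnor number mu = 8.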